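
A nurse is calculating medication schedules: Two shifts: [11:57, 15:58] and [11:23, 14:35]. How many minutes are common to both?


Interval A: [717, 958] minutes from midnight
Interval B: [683, 875] minutes from midnight
Overlap start = max(717, 683) = 717
Overlap end = min(958, 875) = 875
Overlap = 875 - 717 = 158 minutes

158


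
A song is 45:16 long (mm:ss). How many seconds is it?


Minutes: 45
Extra seconds: 16
Seconds per minute: 60
Minutes to seconds: 45 x 60 = 2700
Total: 2700 + 16 = 2716

2716


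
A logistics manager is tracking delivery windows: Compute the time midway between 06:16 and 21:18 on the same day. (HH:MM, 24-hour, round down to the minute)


Start time: 06:16 = 376 minutes from midnight
End time: 21:18 = 1278 minutes from midnight
Sum: 376 + 1278 = 1654
Midpoint: 1654 / 2 = 827 minutes
Convert: 827 / 60 = 13 hours, 47 minutes
Result: 13:47

13:47


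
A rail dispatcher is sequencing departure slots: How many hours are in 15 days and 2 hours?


Days: 15
Extra hours: 2
Hours per day: 24
Days to hours: 15 x 24 = 360
Total: 360 + 2 = 362

362


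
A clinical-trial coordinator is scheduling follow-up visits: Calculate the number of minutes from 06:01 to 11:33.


Start time: 06:01 = 361 minutes from midnight
End time: 11:33 = 693 minutes from midnight
Difference: 693 - 361 = 332 minutes
That is 5 hours and 32 minutes

332


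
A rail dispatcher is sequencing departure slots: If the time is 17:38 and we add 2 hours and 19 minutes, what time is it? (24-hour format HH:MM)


Start time: 17:38
Adding: 2 hours 19 minutes
Minutes: 38 + 19 = 57
Hours: 17 + 2 + 0 = 19
Result: 19:57

19:57


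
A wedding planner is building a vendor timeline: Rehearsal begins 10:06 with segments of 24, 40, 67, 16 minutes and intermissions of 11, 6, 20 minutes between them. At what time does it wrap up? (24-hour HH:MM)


Start: 10:06 = 606 min from midnight
  after task 1 (24 min): 10:30
  after break (11 min): 10:41
  after task 2 (40 min): 11:21
  after break (6 min): 11:27
  after task 3 (67 min): 12:34
  after break (20 min): 12:54
  after task 4 (16 min): 13:10
Total elapsed: 184 minutes
End time: 13:10

13:10


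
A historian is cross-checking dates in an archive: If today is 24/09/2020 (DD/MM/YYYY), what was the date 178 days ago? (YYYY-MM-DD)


Start: 2020-09-24
Subtracting 178 days
Days already passed in September: 24
After going back through September: 154 more days to subtract
August 2020: 31 days, 123 remaining
July 2020: 31 days, 92 remaining
June 2020: 30 days, 62 remaining
May 2020: 31 days, 31 remaining
Result: 2020-03-30

2020-03-30


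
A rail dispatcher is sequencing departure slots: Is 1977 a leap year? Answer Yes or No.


Year: 1977
Divisible by 4? 1977 / 4 = 494.25 -> No
Not divisible by 4, so NOT a leap year

No


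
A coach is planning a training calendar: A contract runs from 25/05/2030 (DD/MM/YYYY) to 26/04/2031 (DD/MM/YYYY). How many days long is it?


Start date: 2030-05-25
End date: 2031-04-26
May 2030: +7 days
Jun 2030: +30 days
Jul 2030: +31 days
... (9 more months)
Total: 336 days

336


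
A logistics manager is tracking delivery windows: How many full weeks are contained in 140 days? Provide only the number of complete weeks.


Total days: 140
Days per week: 7
Division: 140 / 7 = 20 remainder 0
Complete weeks: 20
Remaining days: 0

20


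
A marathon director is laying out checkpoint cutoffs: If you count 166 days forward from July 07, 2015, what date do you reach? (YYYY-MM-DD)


Start: 2015-07-07
Adding 166 days
Days remaining in July: 24
After July: 142 days still to add
August 2015: 31 days, 111 remaining
September 2015: 30 days, 81 remaining
October 2015: 31 days, 50 remaining
November 2015: 30 days, 20 remaining
Result: 2015-12-20

2015-12-20


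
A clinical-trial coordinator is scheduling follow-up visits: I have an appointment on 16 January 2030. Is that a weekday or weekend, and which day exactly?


Date: 2030-01-16
January 1, 2030 is a Tuesday
Day of year: 16
Offset from Jan 1: 15 days
15 mod 7 = 1
Result: Wednesday

Wednesday


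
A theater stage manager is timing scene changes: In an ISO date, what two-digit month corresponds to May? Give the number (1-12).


Calendar month order:
4. April
5. May <--
6. June
May is month number 5

5


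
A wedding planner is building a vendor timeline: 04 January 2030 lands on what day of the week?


Date: 2030-01-04
January 1, 2030 is a Tuesday
Day of year: 4
Offset from Jan 1: 3 days
3 mod 7 = 3
Result: Friday

Friday


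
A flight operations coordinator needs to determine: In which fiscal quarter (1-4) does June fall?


Month: June (month 6)
Q1: January-March (months 1-3)
Q2: April-June (months 4-6)
Q3: July-September (months 7-9)
Q4: October-December (months 10-12)
Month 6 falls in Q2

2


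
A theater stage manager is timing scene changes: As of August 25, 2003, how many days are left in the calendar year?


Start: August 25, 2003
End: December 31, 2003
Days left in August: 6
September: 30
October: 31
November: 30
December: 31
Sum of remaining months: 122
Total: 6 + 122 = 128

128


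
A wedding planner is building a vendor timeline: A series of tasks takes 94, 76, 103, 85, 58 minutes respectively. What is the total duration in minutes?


Durations: 94, 76, 103, 85, 58
Running sum: 94
+ 76 = 170
+ 103 = 273
+ 85 = 358
+ 58 = 416
Total duration: 416 minutes
That is 6 hours and 56 minutes

416


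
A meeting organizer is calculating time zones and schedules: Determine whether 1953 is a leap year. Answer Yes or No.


Year: 1953
Divisible by 4? 1953 / 4 = 488.25 -> No
Not divisible by 4, so NOT a leap year

No


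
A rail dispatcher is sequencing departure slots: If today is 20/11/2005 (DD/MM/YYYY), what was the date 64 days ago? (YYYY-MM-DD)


Start: 2005-11-20
Subtracting 64 days
Days already passed in November: 20
After going back through November: 44 more days to subtract
October 2005: 31 days, 13 remaining
September 2005 has 30 days, need 13
Result: 2005-09-17

2005-09-17


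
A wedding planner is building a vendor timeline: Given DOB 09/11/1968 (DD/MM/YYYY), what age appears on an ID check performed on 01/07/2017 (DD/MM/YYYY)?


Birth: 1968-11-09
Reference: 2017-07-01
Year difference: 2017 - 1968 = 49
Has birthday (11-09) occurred by 07-01? No
Birthday not yet reached this year -> subtract 1
Age in full years: 48

48


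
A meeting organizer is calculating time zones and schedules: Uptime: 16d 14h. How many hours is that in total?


Days: 16
Extra hours: 14
Hours per day: 24
Days to hours: 16 x 24 = 384
Total: 384 + 14 = 398

398


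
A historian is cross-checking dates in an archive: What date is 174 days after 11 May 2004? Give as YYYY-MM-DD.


Start: 2004-05-11
Adding 174 days
Days remaining in May: 20
After May: 154 days still to add
June 2004: 30 days, 124 remaining
July 2004: 31 days, 93 remaining
August 2004: 31 days, 62 remaining
September 2004: 30 days, 32 remaining
Result: 2004-11-01

2004-11-01


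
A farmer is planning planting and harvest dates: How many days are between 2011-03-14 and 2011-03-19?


Start date: 2011-03-14
End date: 2011-03-19
Mar 2011: +5 days
Total: 5 days

5


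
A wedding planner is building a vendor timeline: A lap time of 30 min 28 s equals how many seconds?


Minutes: 30
Seconds: 28
Convert minutes to seconds: 30 x 60 = 1800
Add remaining seconds: 1800 + 28 = 1828

1828


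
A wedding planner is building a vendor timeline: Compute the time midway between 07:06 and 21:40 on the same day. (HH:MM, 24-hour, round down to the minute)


Start time: 07:06 = 426 minutes from midnight
End time: 21:40 = 1300 minutes from midnight
Sum: 426 + 1300 = 1726
Midpoint: 1726 / 2 = 863 minutes
Convert: 863 / 60 = 14 hours, 23 minutes
Result: 14:23

14:23


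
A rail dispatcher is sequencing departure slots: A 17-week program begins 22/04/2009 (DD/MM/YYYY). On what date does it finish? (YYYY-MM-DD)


Start: 2009-04-22
Weeks to add: 17
Convert to days: 17 x 7 = 119 days
Add 119 days to 2009-04-22
Result: 2009-08-19

2009-08-19


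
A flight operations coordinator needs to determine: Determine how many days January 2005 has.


Month: January
Year: 2005
January is a 31-day month
Total: 31 days

31


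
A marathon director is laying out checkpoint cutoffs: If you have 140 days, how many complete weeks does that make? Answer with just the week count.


Total days: 140
Days per week: 7
Division: 140 / 7 = 20 remainder 0
Complete weeks: 20
Remaining days: 0

20


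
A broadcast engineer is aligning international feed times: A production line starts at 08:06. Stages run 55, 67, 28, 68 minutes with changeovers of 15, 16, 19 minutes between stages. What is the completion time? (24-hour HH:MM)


Start: 08:06 = 486 min from midnight
  after task 1 (55 min): 09:01
  after break (15 min): 09:16
  after task 2 (67 min): 10:23
  after break (16 min): 10:39
  after task 3 (28 min): 11:07
  after break (19 min): 11:26
  after task 4 (68 min): 12:34
Total elapsed: 268 minutes
End time: 12:34

12:34


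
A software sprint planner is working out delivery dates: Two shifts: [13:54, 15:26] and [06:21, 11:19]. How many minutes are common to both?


Interval A: [834, 926] minutes from midnight
Interval B: [381, 679] minutes from midnight
Overlap start = max(834, 381) = 834
Overlap end = min(926, 679) = 679
End <= start, so the intervals do not overlap: 0 minutes

0


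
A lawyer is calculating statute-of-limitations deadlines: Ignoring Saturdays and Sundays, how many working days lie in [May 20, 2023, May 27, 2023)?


Start: 2023-05-20 (Saturday)
End (exclusive): 2023-05-27 (Saturday)
Total calendar days: 7
Full weeks: 7 // 7 = 1 -> 5 weekdays
Remaining 0 days starting on Saturday:
Total business days: 5 + 0 = 5

5


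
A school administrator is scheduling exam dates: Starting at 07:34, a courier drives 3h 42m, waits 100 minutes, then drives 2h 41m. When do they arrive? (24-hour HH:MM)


Depart: 07:34
Leg 1: +222 min -> 11:16
Layover: +100 min -> 12:56
Leg 2: +161 min -> 15:37
Total travel: 483 minutes = 8h 3m
Arrival: 15:37

15:37


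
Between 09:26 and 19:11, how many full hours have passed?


Start: 09:26
End: 19:11
Hour difference: 19 - 9 = 10 hours
Minute difference: 11 - 26 = -15 minutes
Total minutes: 585
Complete hours: 585 / 60 = 9 (remainder 45)

9


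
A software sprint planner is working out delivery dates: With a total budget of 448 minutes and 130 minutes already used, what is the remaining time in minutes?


Total budget: 448 minutes
Time used: 130 minutes
Remaining: 448 - 130 = 318 minutes
Percent used: 29.0%
Percent remaining: 71.0%

318


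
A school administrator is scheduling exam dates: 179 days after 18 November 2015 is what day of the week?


Start: 2015-11-18 (Wednesday)
Step 1 - find target date: add 179 days
  2015-11-18 + 179 days = 2016-05-15
Step 2 - day of week:
  179 mod 7 = 4
  Wednesday + 4 days -> Sunday
Result: Sunday (2016-05-15)

Sunday


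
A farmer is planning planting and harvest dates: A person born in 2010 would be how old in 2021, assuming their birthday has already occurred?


Birth year: 2010
Current year: 2021
Age = current year - birth year
Age = 2021 - 2010 = 11

11


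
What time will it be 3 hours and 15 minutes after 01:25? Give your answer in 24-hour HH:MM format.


Start time: 01:25
Adding: 3 hours 15 minutes
Minutes: 25 + 15 = 40
Hours: 1 + 3 + 0 = 4
Result: 04:40

04:40


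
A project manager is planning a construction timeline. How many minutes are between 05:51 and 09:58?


Start time: 05:51 = 351 minutes from midnight
End time: 09:58 = 598 minutes from midnight
Difference: 598 - 351 = 247 minutes
That is 4 hours and 7 minutes

247


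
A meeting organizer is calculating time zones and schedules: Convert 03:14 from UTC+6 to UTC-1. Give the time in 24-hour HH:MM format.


Local time: 03:14 at UTC+6 (offset 6h)
Target zone: UTC-1 (offset -1h)
Difference: -1 - (6) = -7 hours
Calculation: 3 + (-7) = -4
Wraparound: (-4) mod 24 = 20
Result: 20:14

20:14


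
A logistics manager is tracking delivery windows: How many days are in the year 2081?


Year: 2081
Check leap year rules:
Divisible by 4? No
2081 is not a leap year
Days: 365

365


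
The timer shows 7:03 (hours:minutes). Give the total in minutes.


Hours: 7
Minutes: 3
Convert hours to minutes: 7 x 60 = 420
Add remaining minutes: 420 + 3 = 423

423


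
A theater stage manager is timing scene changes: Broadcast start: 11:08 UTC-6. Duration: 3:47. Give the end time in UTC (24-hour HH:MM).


Start: 11:08 in UTC-6
Step 1 - add duration:
  minutes: 8 + 47 = 55
  hours: 11 + 3 + 0 = 14
  end in UTC-6: 14:55
Step 2 - convert UTC-6 -> UTC:
  offset difference: 0 - (-6) = 6 hours
  14 + (6) = 20 -> mod 24 = 20
Result: 20:55 in UTC

20:55


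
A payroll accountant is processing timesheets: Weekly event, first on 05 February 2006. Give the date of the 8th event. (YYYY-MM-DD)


First occurrence: 2006-02-05 (occurrence 1)
Each occurrence is 7 days after the previous.
Occurrence 8 is 7 weeks after the first.
7 weeks = 49 days
2006-02-05 + 49 days = 2006-03-26

2006-03-26


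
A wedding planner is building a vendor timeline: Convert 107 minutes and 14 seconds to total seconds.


Minutes: 107
Extra seconds: 14
Seconds per minute: 60
Minutes to seconds: 107 x 60 = 6420
Total: 6420 + 14 = 6434

6434


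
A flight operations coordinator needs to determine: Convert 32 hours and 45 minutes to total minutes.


Hours: 32
Extra minutes: 45
Minutes per hour: 60
Hours to minutes: 32 x 60 = 1920
Total: 1920 + 45 = 1965

1965


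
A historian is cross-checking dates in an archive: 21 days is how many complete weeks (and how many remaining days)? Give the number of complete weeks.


Total days: 21
Days per week: 7
Division: 21 / 7 = 3 remainder 0
Complete weeks: 3
Remaining days: 0

3


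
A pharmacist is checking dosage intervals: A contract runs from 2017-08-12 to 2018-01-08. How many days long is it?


Start date: 2017-08-12
End date: 2018-01-08
Aug 2017: +20 days
Sep 2017: +30 days
Oct 2017: +31 days
... (3 more months)
Total: 149 days

149


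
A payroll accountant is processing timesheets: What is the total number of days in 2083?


Year: 2083
Check leap year rules:
Divisible by 4? No
2083 is not a leap year
Days: 365

365


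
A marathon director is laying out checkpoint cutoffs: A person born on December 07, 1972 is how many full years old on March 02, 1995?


Birth: 1972-12-07
Reference: 1995-03-02
Year difference: 1995 - 1972 = 23
Has birthday (12-07) occurred by 03-02? No
Birthday not yet reached this year -> subtract 1
Age in full years: 22

22


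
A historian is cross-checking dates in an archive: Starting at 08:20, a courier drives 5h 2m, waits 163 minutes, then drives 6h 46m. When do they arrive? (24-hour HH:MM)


Depart: 08:20
Leg 1: +302 min -> 13:22
Layover: +163 min -> 16:05
Leg 2: +406 min -> 22:51
Total travel: 871 minutes = 14h 31m
Arrival: 22:51

22:51


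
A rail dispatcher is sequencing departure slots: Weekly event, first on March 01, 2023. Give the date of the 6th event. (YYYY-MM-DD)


First occurrence: 2023-03-01 (occurrence 1)
Each occurrence is 7 days after the previous.
Occurrence 6 is 5 weeks after the first.
5 weeks = 35 days
2023-03-01 + 35 days = 2023-04-05

2023-04-05


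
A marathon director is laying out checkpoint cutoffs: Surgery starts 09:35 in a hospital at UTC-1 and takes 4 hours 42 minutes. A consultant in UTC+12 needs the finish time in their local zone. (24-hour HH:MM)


Start: 09:35 in UTC-1
Step 1 - add duration:
  minutes: 35 + 42 = 77 (carry 1h)
  hours: 9 + 4 + 1 = 14
  end in UTC-1: 14:17
Step 2 - convert UTC-1 -> UTC+12:
  offset difference: 12 - (-1) = 13 hours
  14 + (13) = 27 -> mod 24 = 3
Result: 03:17 in UTC+12

03:17


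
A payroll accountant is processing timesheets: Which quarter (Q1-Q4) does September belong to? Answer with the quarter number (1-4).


Month: September (month 9)
Q1: January-March (months 1-3)
Q2: April-June (months 4-6)
Q3: July-September (months 7-9)
Q4: October-December (months 10-12)
Month 9 falls in Q3

3


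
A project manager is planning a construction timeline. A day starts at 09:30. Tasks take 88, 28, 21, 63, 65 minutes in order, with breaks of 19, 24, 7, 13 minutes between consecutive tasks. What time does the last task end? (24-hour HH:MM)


Start: 09:30 = 570 min from midnight
  after task 1 (88 min): 10:58
  after break (19 min): 11:17
  after task 2 (28 min): 11:45
  after break (24 min): 12:09
  after task 3 (21 min): 12:30
  after break (7 min): 12:37
  after task 4 (63 min): 13:40
  after break (13 min): 13:53
  after task 5 (65 min): 14:58
Total elapsed: 328 minutes
End time: 14:58

14:58


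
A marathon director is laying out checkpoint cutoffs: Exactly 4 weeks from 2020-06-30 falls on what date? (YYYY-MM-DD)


Start: 2020-06-30
Weeks to add: 4
Convert to days: 4 x 7 = 28 days
Add 28 days to 2020-06-30
Result: 2020-07-28

2020-07-28


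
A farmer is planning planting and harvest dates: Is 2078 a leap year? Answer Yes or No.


Year: 2078
Divisible by 4? 2078 / 4 = 519.5 -> No
Not divisible by 4, so NOT a leap year

No


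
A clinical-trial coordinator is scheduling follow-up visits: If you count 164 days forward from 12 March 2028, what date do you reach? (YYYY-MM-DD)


Start: 2028-03-12
Adding 164 days
Days remaining in March: 19
After March: 145 days still to add
April 2028: 30 days, 115 remaining
May 2028: 31 days, 84 remaining
June 2028: 30 days, 54 remaining
July 2028: 31 days, 23 remaining
Result: 2028-08-23

2028-08-23


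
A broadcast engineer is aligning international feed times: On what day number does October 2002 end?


Month: October
Year: 2002
October is a 31-day month
Total: 31 days

31


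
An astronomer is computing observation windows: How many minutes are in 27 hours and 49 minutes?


Hours: 27
Minutes: 49
Convert hours to minutes: 27 x 60 = 1620
Add remaining minutes: 1620 + 49 = 1669

1669


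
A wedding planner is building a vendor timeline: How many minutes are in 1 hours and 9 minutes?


Hours: 1
Extra minutes: 9
Minutes per hour: 60
Hours to minutes: 1 x 60 = 60
Total: 60 + 9 = 69

69


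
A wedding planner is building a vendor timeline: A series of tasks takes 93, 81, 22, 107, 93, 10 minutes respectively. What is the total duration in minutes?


Durations: 93, 81, 22, 107, 93, 10
Running sum: 93
+ 81 = 174
+ 22 = 196
+ 107 = 303
+ 93 = 396
+ 10 = 406
Total duration: 406 minutes
That is 6 hours and 46 minutes

406


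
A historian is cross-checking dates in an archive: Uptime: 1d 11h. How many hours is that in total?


Days: 1
Extra hours: 11
Hours per day: 24
Days to hours: 1 x 24 = 24
Total: 24 + 11 = 35

35


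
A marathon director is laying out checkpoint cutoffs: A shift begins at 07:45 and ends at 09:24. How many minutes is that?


Start time: 07:45 = 465 minutes from midnight
End time: 09:24 = 564 minutes from midnight
Difference: 564 - 465 = 99 minutes
That is 1 hours and 39 minutes

99


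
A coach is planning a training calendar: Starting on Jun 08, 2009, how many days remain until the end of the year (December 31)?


Start: June 08, 2009
End: December 31, 2009
Days left in June: 22
July: 31
August: 31
September: 30
October: 31
... plus remaining months
Sum of remaining months: 184
Total: 22 + 184 = 206

206


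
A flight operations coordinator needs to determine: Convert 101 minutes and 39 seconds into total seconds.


Minutes: 101
Seconds: 39
Convert minutes to seconds: 101 x 60 = 6060
Add remaining seconds: 6060 + 39 = 6099

6099


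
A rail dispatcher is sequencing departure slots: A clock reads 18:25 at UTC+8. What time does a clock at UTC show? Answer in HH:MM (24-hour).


Local time: 18:25 at UTC+8 (offset 8h)
Target zone: UTC (offset 0h)
Difference: 0 - (8) = -8 hours
Calculation: 18 + (-8) = 10
Result: 10:25

10:25


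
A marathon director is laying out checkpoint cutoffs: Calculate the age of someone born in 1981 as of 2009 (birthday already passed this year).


Birth year: 1981
Current year: 2009
Age = current year - birth year
Age = 2009 - 1981 = 28

28


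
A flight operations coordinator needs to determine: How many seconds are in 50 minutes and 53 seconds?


Minutes: 50
Extra seconds: 53
Seconds per minute: 60
Minutes to seconds: 50 x 60 = 3000
Total: 3000 + 53 = 3053

3053


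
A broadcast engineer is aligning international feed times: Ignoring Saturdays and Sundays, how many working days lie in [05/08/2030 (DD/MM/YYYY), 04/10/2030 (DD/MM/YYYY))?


Start: 2030-08-05 (Monday)
End (exclusive): 2030-10-04 (Friday)
Total calendar days: 60
Full weeks: 60 // 7 = 8 -> 40 weekdays
Remaining 4 days starting on Monday:
  Mon(w), Tue(w), Wed(w), Thu(w) -> 4 weekdays
Total business days: 40 + 4 = 44

44


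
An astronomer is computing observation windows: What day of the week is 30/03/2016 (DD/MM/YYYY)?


Date: 2016-03-30
January 1, 2016 is a Friday
Day of year: 90
Offset from Jan 1: 89 days
89 mod 7 = 5
Result: Wednesday

Wednesday


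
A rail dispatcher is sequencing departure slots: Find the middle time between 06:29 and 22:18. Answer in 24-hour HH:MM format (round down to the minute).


Start time: 06:29 = 389 minutes from midnight
End time: 22:18 = 1338 minutes from midnight
Sum: 389 + 1338 = 1727
Midpoint: 1727 / 2 = 863 minutes
Convert: 863 / 60 = 14 hours, 23 minutes
Result: 14:23

14:23


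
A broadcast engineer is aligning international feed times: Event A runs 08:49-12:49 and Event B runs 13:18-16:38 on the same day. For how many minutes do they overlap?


Interval A: [529, 769] minutes from midnight
Interval B: [798, 998] minutes from midnight
Overlap start = max(529, 798) = 798
Overlap end = min(769, 998) = 769
End <= start, so the intervals do not overlap: 0 minutes

0


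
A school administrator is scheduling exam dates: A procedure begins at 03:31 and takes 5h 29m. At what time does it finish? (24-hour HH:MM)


Start time: 03:31
Adding: 5 hours 29 minutes
Minutes: 31 + 29 = 60
Minute overflow: 60 >= 60, so carry 1 hour, minutes = 0
Hours: 3 + 5 + 1 = 9
Result: 09:00

09:00


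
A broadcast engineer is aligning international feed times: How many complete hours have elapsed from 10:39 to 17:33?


Start: 10:39
End: 17:33
Hour difference: 17 - 10 = 7 hours
Minute difference: 33 - 39 = -6 minutes
Total minutes: 414
Complete hours: 414 / 60 = 6 (remainder 54)

6


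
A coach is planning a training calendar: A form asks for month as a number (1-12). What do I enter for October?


Calendar month order:
9. September
10. October <--
11. November
October is month number 10

10


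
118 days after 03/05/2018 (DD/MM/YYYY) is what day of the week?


Start: 2018-05-03 (Thursday)
Step 1 - find target date: add 118 days
  2018-05-03 + 118 days = 2018-08-29
Step 2 - day of week:
  118 mod 7 = 6
  Thursday + 6 days -> Wednesday
Result: Wednesday (2018-08-29)

Wednesday


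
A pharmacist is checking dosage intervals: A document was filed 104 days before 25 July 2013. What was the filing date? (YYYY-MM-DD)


Start: 2013-07-25
Subtracting 104 days
Days already passed in July: 25
After going back through July: 79 more days to subtract
June 2013: 30 days, 49 remaining
May 2013: 31 days, 18 remaining
April 2013 has 30 days, need 18
Result: 2013-04-12

2013-04-12


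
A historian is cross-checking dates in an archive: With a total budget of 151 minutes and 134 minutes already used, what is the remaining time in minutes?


Total budget: 151 minutes
Time used: 134 minutes
Remaining: 151 - 134 = 17 minutes
Percent used: 88.7%
Percent remaining: 11.3%

17


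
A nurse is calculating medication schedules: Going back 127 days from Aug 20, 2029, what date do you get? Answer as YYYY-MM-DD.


Start: 2029-08-20
Subtracting 127 days
Days already passed in August: 20
After going back through August: 107 more days to subtract
July 2029: 31 days, 76 remaining
June 2029: 30 days, 46 remaining
May 2029: 31 days, 15 remaining
April 2029 has 30 days, need 15
Result: 2029-04-15

2029-04-15


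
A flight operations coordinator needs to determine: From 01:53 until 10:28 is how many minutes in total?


Start time: 01:53 = 113 minutes from midnight
End time: 10:28 = 628 minutes from midnight
Difference: 628 - 113 = 515 minutes
That is 8 hours and 35 minutes

515


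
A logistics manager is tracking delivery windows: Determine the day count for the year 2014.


Year: 2014
Check leap year rules:
Divisible by 4? No
2014 is not a leap year
Days: 365

365


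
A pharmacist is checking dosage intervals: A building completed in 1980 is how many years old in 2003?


Birth year: 1980
Current year: 2003
Age = current year - birth year
Age = 2003 - 1980 = 23

23


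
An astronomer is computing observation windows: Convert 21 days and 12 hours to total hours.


Days: 21
Extra hours: 12
Hours per day: 24
Days to hours: 21 x 24 = 504
Total: 504 + 12 = 516

516


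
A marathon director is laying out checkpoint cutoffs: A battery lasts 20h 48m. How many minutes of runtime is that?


Hours: 20
Extra minutes: 48
Minutes per hour: 60
Hours to minutes: 20 x 60 = 1200
Total: 1200 + 48 = 1248

1248


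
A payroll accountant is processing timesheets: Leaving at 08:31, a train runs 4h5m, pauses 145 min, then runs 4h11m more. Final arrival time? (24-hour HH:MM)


Depart: 08:31
Leg 1: +245 min -> 12:36
Layover: +145 min -> 15:01
Leg 2: +251 min -> 19:12
Total travel: 641 minutes = 10h 41m
Arrival: 19:12

19:12


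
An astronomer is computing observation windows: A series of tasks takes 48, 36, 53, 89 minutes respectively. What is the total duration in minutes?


Durations: 48, 36, 53, 89
Running sum: 48
+ 36 = 84
+ 53 = 137
+ 89 = 226
Total duration: 226 minutes
That is 3 hours and 46 minutes

226


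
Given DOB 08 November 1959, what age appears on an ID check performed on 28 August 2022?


Birth: 1959-11-08
Reference: 2022-08-28
Year difference: 2022 - 1959 = 63
Has birthday (11-08) occurred by 08-28? No
Birthday not yet reached this year -> subtract 1
Age in full years: 62

62


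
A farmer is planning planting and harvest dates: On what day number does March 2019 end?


Month: March
Year: 2019
March is a 31-day month
Total: 31 days

31


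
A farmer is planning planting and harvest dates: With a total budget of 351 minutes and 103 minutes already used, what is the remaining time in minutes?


Total budget: 351 minutes
Time used: 103 minutes
Remaining: 351 - 103 = 248 minutes
Percent used: 29.3%
Percent remaining: 70.7%

248


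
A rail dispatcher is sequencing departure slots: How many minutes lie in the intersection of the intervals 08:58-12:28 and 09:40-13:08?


Interval A: [538, 748] minutes from midnight
Interval B: [580, 788] minutes from midnight
Overlap start = max(538, 580) = 580
Overlap end = min(748, 788) = 748
Overlap = 748 - 580 = 168 minutes

168


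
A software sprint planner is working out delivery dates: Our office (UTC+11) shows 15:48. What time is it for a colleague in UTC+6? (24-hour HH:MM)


Local time: 15:48 at UTC+11 (offset 11h)
Target zone: UTC+6 (offset 6h)
Difference: 6 - (11) = -5 hours
Calculation: 15 + (-5) = 10
Result: 10:48

10:48


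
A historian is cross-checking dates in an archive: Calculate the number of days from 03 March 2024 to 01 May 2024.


Start date: 2024-03-03
End date: 2024-05-01
Mar 2024: +29 days
Apr 2024: +30 days
Total: 59 days

59


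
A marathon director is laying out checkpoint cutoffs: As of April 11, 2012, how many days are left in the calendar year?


Start: April 11, 2012
End: December 31, 2012
Days left in April: 19
May: 31
June: 30
July: 31
August: 31
... plus remaining months
Sum of remaining months: 245
Total: 19 + 245 = 264

264


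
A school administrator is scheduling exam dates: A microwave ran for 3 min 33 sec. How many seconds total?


Minutes: 3
Extra seconds: 33
Seconds per minute: 60
Minutes to seconds: 3 x 60 = 180
Total: 180 + 33 = 213

213


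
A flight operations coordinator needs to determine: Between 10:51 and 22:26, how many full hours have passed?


Start: 10:51
End: 22:26
Hour difference: 22 - 10 = 12 hours
Minute difference: 26 - 51 = -25 minutes
Total minutes: 695
Complete hours: 695 / 60 = 11 (remainder 35)

11


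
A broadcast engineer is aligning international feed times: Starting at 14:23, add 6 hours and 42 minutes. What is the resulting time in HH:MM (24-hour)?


Start time: 14:23
Adding: 6 hours 42 minutes
Minutes: 23 + 42 = 65
Minute overflow: 65 >= 60, so carry 1 hour, minutes = 5
Hours: 14 + 6 + 1 = 21
Result: 21:05

21:05


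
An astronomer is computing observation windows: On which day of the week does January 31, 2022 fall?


Date: 2022-01-31
January 1, 2022 is a Saturday
Day of year: 31
Offset from Jan 1: 30 days
30 mod 7 = 2
Result: Monday

Monday


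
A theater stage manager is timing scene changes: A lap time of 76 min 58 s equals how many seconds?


Minutes: 76
Seconds: 58
Convert minutes to seconds: 76 x 60 = 4560
Add remaining seconds: 4560 + 58 = 4618

4618


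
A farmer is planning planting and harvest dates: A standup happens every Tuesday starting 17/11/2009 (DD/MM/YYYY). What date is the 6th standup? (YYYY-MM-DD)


First occurrence: 2009-11-17 (occurrence 1)
Each occurrence is 7 days after the previous.
Occurrence 6 is 5 weeks after the first.
5 weeks = 35 days
2009-11-17 + 35 days = 2009-12-22

2009-12-22


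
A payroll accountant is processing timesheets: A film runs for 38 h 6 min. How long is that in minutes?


Hours: 38
Minutes: 6
Convert hours to minutes: 38 x 60 = 2280
Add remaining minutes: 2280 + 6 = 2286

2286


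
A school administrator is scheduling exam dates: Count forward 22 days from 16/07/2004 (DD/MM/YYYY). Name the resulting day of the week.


Start: 2004-07-16 (Friday)
Step 1 - find target date: add 22 days
  2004-07-16 + 22 days = 2004-08-07
Step 2 - day of week:
  22 mod 7 = 1
  Friday + 1 days -> Saturday
Result: Saturday (2004-08-07)

Saturday


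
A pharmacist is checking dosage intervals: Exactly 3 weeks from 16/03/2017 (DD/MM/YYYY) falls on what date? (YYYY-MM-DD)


Start: 2017-03-16
Weeks to add: 3
Convert to days: 3 x 7 = 21 days
Add 21 days to 2017-03-16
Result: 2017-04-06

2017-04-06


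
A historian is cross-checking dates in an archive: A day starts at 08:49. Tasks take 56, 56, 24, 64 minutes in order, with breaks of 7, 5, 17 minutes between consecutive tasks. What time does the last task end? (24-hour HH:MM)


Start: 08:49 = 529 min from midnight
  after task 1 (56 min): 09:45
  after break (7 min): 09:52
  after task 2 (56 min): 10:48
  after break (5 min): 10:53
  after task 3 (24 min): 11:17
  after break (17 min): 11:34
  after task 4 (64 min): 12:38
Total elapsed: 229 minutes
End time: 12:38

12:38


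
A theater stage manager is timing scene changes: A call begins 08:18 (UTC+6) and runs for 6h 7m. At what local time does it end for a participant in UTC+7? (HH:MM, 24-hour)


Start: 08:18 in UTC+6
Step 1 - add duration:
  minutes: 18 + 7 = 25
  hours: 8 + 6 + 0 = 14
  end in UTC+6: 14:25
Step 2 - convert UTC+6 -> UTC+7:
  offset difference: 7 - (6) = 1 hours
  14 + (1) = 15 -> mod 24 = 15
Result: 15:25 in UTC+7

15:25


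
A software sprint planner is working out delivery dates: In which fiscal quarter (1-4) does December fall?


Month: December (month 12)
Q1: January-March (months 1-3)
Q2: April-June (months 4-6)
Q3: July-September (months 7-9)
Q4: October-December (months 10-12)
Month 12 falls in Q4

4


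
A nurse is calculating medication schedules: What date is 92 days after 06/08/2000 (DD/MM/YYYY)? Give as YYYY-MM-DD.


Start: 2000-08-06
Adding 92 days
Days remaining in August: 25
After August: 67 days still to add
September 2000: 30 days, 37 remaining
October 2000: 31 days, 6 remaining
November 2000 has 30 days, need 6
Result: 2000-11-06

2000-11-06


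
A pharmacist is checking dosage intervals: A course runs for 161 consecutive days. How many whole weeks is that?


Total days: 161
Days per week: 7
Division: 161 / 7 = 23 remainder 0
Complete weeks: 23
Remaining days: 0

23


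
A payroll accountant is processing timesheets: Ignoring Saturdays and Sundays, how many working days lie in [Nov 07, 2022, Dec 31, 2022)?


Start: 2022-11-07 (Monday)
End (exclusive): 2022-12-31 (Saturday)
Total calendar days: 54
Full weeks: 54 // 7 = 7 -> 35 weekdays
Remaining 5 days starting on Monday:
  Mon(w), Tue(w), Wed(w), Thu(w), Fri(w) -> 5 weekdays
Total business days: 35 + 5 = 40

40


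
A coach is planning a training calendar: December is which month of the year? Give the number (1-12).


Calendar month order:
11. November
12. December <--
December is month number 12

12


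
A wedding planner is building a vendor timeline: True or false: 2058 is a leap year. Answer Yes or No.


Year: 2058
Divisible by 4? 2058 / 4 = 514.5 -> No
Not divisible by 4, so NOT a leap year

No


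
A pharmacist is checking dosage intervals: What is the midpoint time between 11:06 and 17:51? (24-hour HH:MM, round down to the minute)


Start time: 11:06 = 666 minutes from midnight
End time: 17:51 = 1071 minutes from midnight
Sum: 666 + 1071 = 1737
Midpoint: 1737 / 2 = 868 minutes
Convert: 868 / 60 = 14 hours, 28 minutes
Result: 14:28

14:28


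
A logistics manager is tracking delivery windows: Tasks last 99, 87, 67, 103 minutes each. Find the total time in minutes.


Durations: 99, 87, 67, 103
Running sum: 99
+ 87 = 186
+ 67 = 253
+ 103 = 356
Total duration: 356 minutes
That is 5 hours and 56 minutes

356


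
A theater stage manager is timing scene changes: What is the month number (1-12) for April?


Calendar month order:
3. March
4. April <--
5. May
April is month number 4

4


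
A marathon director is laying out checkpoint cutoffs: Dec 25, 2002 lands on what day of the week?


Date: 2002-12-25
January 1, 2002 is a Tuesday
Day of year: 359
Offset from Jan 1: 358 days
358 mod 7 = 1
Result: Wednesday

Wednesday


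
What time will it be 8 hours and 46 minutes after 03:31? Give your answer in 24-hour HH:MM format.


Start time: 03:31
Adding: 8 hours 46 minutes
Minutes: 31 + 46 = 77
Minute overflow: 77 >= 60, so carry 1 hour, minutes = 17
Hours: 3 + 8 + 1 = 12
Result: 12:17

12:17


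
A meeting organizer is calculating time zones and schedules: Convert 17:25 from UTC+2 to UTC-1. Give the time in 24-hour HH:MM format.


Local time: 17:25 at UTC+2 (offset 2h)
Target zone: UTC-1 (offset -1h)
Difference: -1 - (2) = -3 hours
Calculation: 17 + (-3) = 14
Result: 14:25

14:25


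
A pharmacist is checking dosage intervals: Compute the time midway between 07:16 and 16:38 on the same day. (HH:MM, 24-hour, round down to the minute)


Start time: 07:16 = 436 minutes from midnight
End time: 16:38 = 998 minutes from midnight
Sum: 436 + 998 = 1434
Midpoint: 1434 / 2 = 717 minutes
Convert: 717 / 60 = 11 hours, 57 minutes
Result: 11:57

11:57


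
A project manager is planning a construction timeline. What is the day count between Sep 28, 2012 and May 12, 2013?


Start date: 2012-09-28
End date: 2013-05-12
Sep 2012: +3 days
Oct 2012: +31 days
Nov 2012: +30 days
... (6 more months)
Total: 226 days

226


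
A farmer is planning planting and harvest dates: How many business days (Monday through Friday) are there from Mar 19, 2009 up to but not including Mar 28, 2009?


Start: 2009-03-19 (Thursday)
End (exclusive): 2009-03-28 (Saturday)
Total calendar days: 9
Full weeks: 9 // 7 = 1 -> 5 weekdays
Remaining 2 days starting on Thursday:
  Thu(w), Fri(w) -> 2 weekdays
Total business days: 5 + 2 = 7

7


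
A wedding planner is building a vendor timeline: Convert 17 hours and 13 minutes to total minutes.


Hours: 17
Minutes: 13
Convert hours to minutes: 17 x 60 = 1020
Add remaining minutes: 1020 + 13 = 1033

1033


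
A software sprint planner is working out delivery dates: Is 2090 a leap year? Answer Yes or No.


Year: 2090
Divisible by 4? 2090 / 4 = 522.5 -> No
Not divisible by 4, so NOT a leap year

No


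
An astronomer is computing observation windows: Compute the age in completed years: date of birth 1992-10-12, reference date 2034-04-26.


Birth: 1992-10-12
Reference: 2034-04-26
Year difference: 2034 - 1992 = 42
Has birthday (10-12) occurred by 04-26? No
Birthday not yet reached this year -> subtract 1
Age in full years: 41

41


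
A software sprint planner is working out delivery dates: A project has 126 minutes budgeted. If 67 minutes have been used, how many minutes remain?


Total budget: 126 minutes
Time used: 67 minutes
Remaining: 126 - 67 = 59 minutes
Percent used: 53.2%
Percent remaining: 46.8%

59


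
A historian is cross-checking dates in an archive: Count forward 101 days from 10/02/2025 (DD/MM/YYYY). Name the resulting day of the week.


Start: 2025-02-10 (Monday)
Step 1 - find target date: add 101 days
  2025-02-10 + 101 days = 2025-05-22
Step 2 - day of week:
  101 mod 7 = 3
  Monday + 3 days -> Thursday
Result: Thursday (2025-05-22)

Thursday


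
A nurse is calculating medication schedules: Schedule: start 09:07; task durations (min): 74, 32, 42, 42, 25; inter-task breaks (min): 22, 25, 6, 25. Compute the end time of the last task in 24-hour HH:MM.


Start: 09:07 = 547 min from midnight
  after task 1 (74 min): 10:21
  after break (22 min): 10:43
  after task 2 (32 min): 11:15
  after break (25 min): 11:40
  after task 3 (42 min): 12:22
  after break (6 min): 12:28
  after task 4 (42 min): 13:10
  after break (25 min): 13:35
  after task 5 (25 min): 14:00
Total elapsed: 293 minutes
End time: 14:00

14:00


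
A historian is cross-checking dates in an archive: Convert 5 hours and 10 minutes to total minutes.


Hours: 5
Extra minutes: 10
Minutes per hour: 60
Hours to minutes: 5 x 60 = 300
Total: 300 + 10 = 310

310


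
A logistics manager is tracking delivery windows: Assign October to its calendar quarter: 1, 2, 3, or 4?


Month: October (month 10)
Q1: January-March (months 1-3)
Q2: April-June (months 4-6)
Q3: July-September (months 7-9)
Q4: October-December (months 10-12)
Month 10 falls in Q4

4


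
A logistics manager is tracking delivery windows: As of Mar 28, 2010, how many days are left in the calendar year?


Start: March 28, 2010
End: December 31, 2010
Days left in March: 3
April: 30
May: 31
June: 30
July: 31
... plus remaining months
Sum of remaining months: 275
Total: 3 + 275 = 278

278


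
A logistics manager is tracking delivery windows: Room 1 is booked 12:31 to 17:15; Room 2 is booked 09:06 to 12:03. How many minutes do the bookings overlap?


Interval A: [751, 1035] minutes from midnight
Interval B: [546, 723] minutes from midnight
Overlap start = max(751, 546) = 751
Overlap end = min(1035, 723) = 723
End <= start, so the intervals do not overlap: 0 minutes

0


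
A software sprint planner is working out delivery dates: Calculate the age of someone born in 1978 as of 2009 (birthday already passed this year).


Birth year: 1978
Current year: 2009
Age = current year - birth year
Age = 2009 - 1978 = 31

31


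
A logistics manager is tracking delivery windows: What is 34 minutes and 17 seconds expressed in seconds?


Minutes: 34
Extra seconds: 17
Seconds per minute: 60
Minutes to seconds: 34 x 60 = 2040
Total: 2040 + 17 = 2057

2057


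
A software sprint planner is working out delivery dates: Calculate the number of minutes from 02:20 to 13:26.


Start time: 02:20 = 140 minutes from midnight
End time: 13:26 = 806 minutes from midnight
Difference: 806 - 140 = 666 minutes
That is 11 hours and 6 minutes

666


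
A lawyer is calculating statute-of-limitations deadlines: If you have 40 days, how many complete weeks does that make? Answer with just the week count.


Total days: 40
Days per week: 7
Division: 40 / 7 = 5 remainder 5
Complete weeks: 5
Remaining days: 5

5
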